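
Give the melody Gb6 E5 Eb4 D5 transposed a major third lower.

Ebb6 C5 Cb4 Bb4

Gb6: a third down reaches E, and 4 semitones makes it Ebb6.
E5 down a major third is C5.
Eb4 down a major third is Cb4.
D5 down a major third is Bb4.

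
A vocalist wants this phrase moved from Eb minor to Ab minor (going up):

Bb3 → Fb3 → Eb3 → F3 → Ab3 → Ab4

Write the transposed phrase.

Eb4 Bbb3 Ab3 Bb3 Db4 Db5

Eb minor to Ab minor up is a perfect fourth, so every note moves up by that interval.
Bb3 gives Eb4
Fb3 gives Bbb3
Eb3 gives Ab3
F3 gives Bb3
Ab3 gives Db4
Ab4 gives Db5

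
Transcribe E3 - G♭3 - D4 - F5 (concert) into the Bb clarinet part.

F#3 Ab3 E4 G5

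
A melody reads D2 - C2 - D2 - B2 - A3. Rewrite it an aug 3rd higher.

F##2 E#2 F##2 D##3 C##4

D2: a third up reaches F, and 5 semitones makes it F##2.
An augmented third up from C2 gives E#2.
D2 up an augmented third is F##2.
B2 up an augmented third is D##3.
A3 up an augmented third is C##4.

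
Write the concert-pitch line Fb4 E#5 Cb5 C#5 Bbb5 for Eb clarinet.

The Eb clarinet sounds a minor third above written, so the written part must be a minor third below concert — transpose each note down.
Fb4 becomes Db4
E#5 becomes C##5
Cb5 becomes Ab4
C#5 becomes A#4
Bbb5 becomes Gb5

Db4 C##5 Ab4 A#4 Gb5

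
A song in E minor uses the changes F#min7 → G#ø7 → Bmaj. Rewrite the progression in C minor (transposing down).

E minor down to C minor is a major third; each chord root moves by that interval while the quality stays the same.
F#min7: root F# down a major third → D, giving Dmin7.
G#ø7: root G# down a major third → E, giving Eø7.
Bmaj: root B down a major third → G, giving Gmaj.

Dmin7 Eø7 Gmaj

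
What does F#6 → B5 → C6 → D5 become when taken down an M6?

A5 D5 Eb5 F4

F#6 becomes A5
B5 becomes D5
C6 becomes Eb5
D5 becomes F4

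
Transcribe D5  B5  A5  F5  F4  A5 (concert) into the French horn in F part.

A5 F#6 E6 C6 C5 E6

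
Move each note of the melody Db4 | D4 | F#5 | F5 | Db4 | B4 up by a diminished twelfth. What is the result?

Db4: a twelfth up reaches A, and 18 semitones makes it Abb5.
A diminished twelfth up from D4 gives Ab5.
A diminished twelfth up from F#5 gives C7.
A diminished twelfth up from F5 gives Cb7.
Db4: a twelfth up reaches A, and 18 semitones makes it Abb5.
B4 up a diminished twelfth is F6.

Abb5 Ab5 C7 Cb7 Abb5 F6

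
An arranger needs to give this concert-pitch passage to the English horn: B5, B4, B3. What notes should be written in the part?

The English horn sounds a perfect fifth below written, so the written part must be a perfect fifth above concert — transpose each note up.
B5 → F#6
B4 → F#5
B3 → F#4

F#6 F#5 F#4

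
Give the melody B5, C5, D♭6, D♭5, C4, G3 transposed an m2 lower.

A minor second down from B5 gives A#5.
C5 down a minor second is B4.
A minor second down from Db6 gives C6.
Db5 down a minor second is C5.
A minor second down from C4 gives B3.
G3: a second down reaches F, and 1 semitone makes it F#3.

A#5 B4 C6 C5 B3 F#3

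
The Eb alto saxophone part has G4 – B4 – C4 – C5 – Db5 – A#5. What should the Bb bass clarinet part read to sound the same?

First find concert pitch: the Eb alto saxophone sounds a major sixth below written, so G4 B4 C4 C5 Db5 A#5 sounds Bb3 D4 Eb3 Eb4 Fb4 C#5.
Then write for Bb bass clarinet: it sounds a major ninth below written, so the part must be a major ninth above concert.
Bb3 → C5
D4 → E5
Eb3 → F4
Eb4 → F5
Fb4 → Gb5
C#5 → D#6

C5 E5 F4 F5 Gb5 D#6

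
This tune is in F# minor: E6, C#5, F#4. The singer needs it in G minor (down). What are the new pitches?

From F# down to G is a major seventh; apply that to each pitch.
E6 gives F5
C#5 gives D4
F#4 gives G3

F5 D4 G3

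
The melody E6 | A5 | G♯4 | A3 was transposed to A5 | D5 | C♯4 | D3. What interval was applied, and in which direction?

down a perfect fifth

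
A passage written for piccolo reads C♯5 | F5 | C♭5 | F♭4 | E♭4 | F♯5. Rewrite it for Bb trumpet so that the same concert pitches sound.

D#6 G6 Db6 Gb5 F5 G#6

First find concert pitch: the piccolo sounds a perfect octave above written, so C♯5 F5 C♭5 F♭4 E♭4 F♯5 sounds C#6 F6 Cb6 Fb5 Eb5 F#6.
Then write for Bb trumpet: it sounds a major second below written, so the part must be a major second above concert.
C#6 → D#6
F6 → G6
Cb6 → Db6
Fb5 → Gb5
Eb5 → F5
F#6 → G#6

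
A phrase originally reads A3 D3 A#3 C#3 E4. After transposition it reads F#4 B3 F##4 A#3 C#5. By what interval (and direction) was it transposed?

up a major sixth

Take the first pair: A3 → F#4. A to F spans 6 letter names, so the interval is some kind of sixth.
A3 to F#4 is 9 semitones, which makes it a major sixth; the second version is higher, so the direction is up.
Checking another pair — E4 → C#5 — gives the same interval.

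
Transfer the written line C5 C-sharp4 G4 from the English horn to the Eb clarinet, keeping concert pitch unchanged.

First find concert pitch: the English horn sounds a perfect fifth below written, so C5 C-sharp4 G4 sounds F4 F#3 C4.
Then write for Eb clarinet: it sounds a minor third above written, so the part must be a minor third below concert.
F4 → D4
F#3 → D#3
C4 → A3

D4 D#3 A3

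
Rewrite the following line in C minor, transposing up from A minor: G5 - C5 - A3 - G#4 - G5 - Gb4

From A up to C is a minor third; apply that to each pitch.
G5 → Bb5
C5 → Eb5
A3 → C4
G#4 → B4
G5 → Bb5
Gb4 → Bbb4

Bb5 Eb5 C4 B4 Bb5 Bbb4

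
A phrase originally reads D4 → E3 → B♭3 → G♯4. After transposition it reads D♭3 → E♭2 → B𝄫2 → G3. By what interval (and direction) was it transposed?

down an augmented octave

Take the first pair: D4 → Db3. D to D spans 8 letter names, so the interval is some kind of octave.
Db3 to D4 is 13 semitones, which makes it an augmented octave; the second version is lower, so the direction is down.
Checking another pair — G#4 → G3 — gives the same interval.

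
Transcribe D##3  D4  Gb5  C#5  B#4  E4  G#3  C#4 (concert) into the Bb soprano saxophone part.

E##3 E4 Ab5 D#5 C##5 F#4 A#3 D#4

The Bb soprano saxophone sounds a major second below written, so the written part must be a major second above concert — transpose each note up.
D##3 becomes E##3
D4 becomes E4
Gb5 becomes Ab5
C#5 becomes D#5
B#4 becomes C##5
E4 becomes F#4
G#3 becomes A#3
C#4 becomes D#4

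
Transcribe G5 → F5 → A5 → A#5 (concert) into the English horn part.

D6 C6 E6 E#6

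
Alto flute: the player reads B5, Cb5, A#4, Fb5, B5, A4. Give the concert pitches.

The alto flute sounds a perfect fourth below written, so transpose each written note down a perfect fourth.
B5 becomes F#5
Cb5 becomes Gb4
A#4 becomes E#4
Fb5 becomes Cb5
B5 becomes F#5
A4 becomes E4

F#5 Gb4 E#4 Cb5 F#5 E4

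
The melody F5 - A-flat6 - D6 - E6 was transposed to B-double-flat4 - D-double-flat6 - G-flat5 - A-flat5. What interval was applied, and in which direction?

From F5 to Bbb4 is 5 letter names — a fifth of some quality.
Bbb4 to F5 is 8 semitones, which makes it an augmented fifth; the second version is lower, so the direction is down.
Checking another pair — E6 → Ab5 — gives the same interval.

down an augmented fifth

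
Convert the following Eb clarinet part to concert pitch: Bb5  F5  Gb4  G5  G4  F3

Written C4 on the Eb clarinet sounds as Eb4, a minor third higher; apply that shift to every note.
Bb5 → Db6
F5 → Ab5
Gb4 → Bbb4
G5 → Bb5
G4 → Bb4
F3 → Ab3

Db6 Ab5 Bbb4 Bb5 Bb4 Ab3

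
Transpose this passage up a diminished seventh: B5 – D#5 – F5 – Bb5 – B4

Ab6 C6 Ebb6 Abb6 Ab5

B5 → Ab6
D#5 → C6
F5 → Ebb6
Bb5 → Abb6
B4 → Ab5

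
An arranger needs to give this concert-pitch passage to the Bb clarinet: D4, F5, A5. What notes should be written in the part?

E4 G5 B5

The Bb clarinet sounds a major second below written, so the written part must be a major second above concert — transpose each note up.
D4 gives E4
F5 gives G5
A5 gives B5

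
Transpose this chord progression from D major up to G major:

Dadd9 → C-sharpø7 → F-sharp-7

D major up to G major is a perfect fourth; each chord root moves by that interval while the quality stays the same.
Dadd9: root D up a perfect fourth → G, giving Gadd9.
C-sharpø7: root C-sharp up a perfect fourth → F#, giving F#ø7.
F-sharp-7: root F-sharp up a perfect fourth → B, giving B-7.

Gadd9 F#ø7 B-7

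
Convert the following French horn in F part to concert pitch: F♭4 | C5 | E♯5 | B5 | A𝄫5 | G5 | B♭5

Written C4 on the French horn in F sounds as F3, a perfect fifth lower; apply that shift to every note.
Fb4 to Bbb3
C5 to F4
E#5 to A#4
B5 to E5
Abb5 to Dbb5
G5 to C5
Bb5 to Eb5

Bbb3 F4 A#4 E5 Dbb5 C5 Eb5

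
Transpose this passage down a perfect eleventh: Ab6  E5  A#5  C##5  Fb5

Eb5 B3 E#4 G##3 Cb4

Ab6 to Eb5
E5 to B3
A#5 to E#4
C##5 to G##3
Fb5 to Cb4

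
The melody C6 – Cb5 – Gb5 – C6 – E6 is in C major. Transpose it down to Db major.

C major to Db major down is a major seventh, so every note moves down by that interval.
C6 → Db5
Cb5 → Dbb4
Gb5 → Abb4
C6 → Db5
E6 → F5

Db5 Dbb4 Abb4 Db5 F5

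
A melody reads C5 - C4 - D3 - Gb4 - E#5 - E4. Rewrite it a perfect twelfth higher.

C5 gives G6
C4 gives G5
D3 gives A4
Gb4 gives Db6
E#5 gives B#6
E4 gives B5

G6 G5 A4 Db6 B#6 B5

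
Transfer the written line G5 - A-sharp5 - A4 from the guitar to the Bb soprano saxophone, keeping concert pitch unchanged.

A4 B#4 B3

First find concert pitch: the guitar sounds a perfect octave below written, so G5 A-sharp5 A4 sounds G4 A#4 A3.
Then write for Bb soprano saxophone: it sounds a major second below written, so the part must be a major second above concert.
G4 → A4
A#4 → B#4
A3 → B3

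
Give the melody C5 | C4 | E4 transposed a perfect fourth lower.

G4 G3 B3

A perfect fourth down from C5 gives G4.
A perfect fourth down from C4 gives G3.
E4: a fourth down reaches B, and 5 semitones makes it B3.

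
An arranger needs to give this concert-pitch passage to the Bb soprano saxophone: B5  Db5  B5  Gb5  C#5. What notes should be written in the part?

C#6 Eb5 C#6 Ab5 D#5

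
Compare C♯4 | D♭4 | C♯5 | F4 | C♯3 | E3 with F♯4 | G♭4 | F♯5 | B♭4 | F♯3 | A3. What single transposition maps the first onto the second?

up a perfect fourth

Take the first pair: C#4 → F#4. C to F spans 4 letter names, so the interval is some kind of fourth.
C#4 to F#4 is 5 semitones, which makes it a perfect fourth; the second version is higher, so the direction is up.
Checking another pair — E3 → A3 — gives the same interval.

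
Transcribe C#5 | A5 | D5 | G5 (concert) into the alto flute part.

F#5 D6 G5 C6

The alto flute sounds a perfect fourth below written, so the written part must be a perfect fourth above concert — transpose each note up.
C#5 → F#5
A5 → D6
D5 → G5
G5 → C6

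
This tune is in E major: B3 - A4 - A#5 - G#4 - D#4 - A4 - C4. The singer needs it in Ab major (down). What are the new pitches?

Eb3 Db4 D5 C4 G3 Db4 Fb3

From E down to Ab is an augmented fifth; apply that to each pitch.
B3 becomes Eb3
A4 becomes Db4
A#5 becomes D5
G#4 becomes C4
D#4 becomes G3
A4 becomes Db4
C4 becomes Fb3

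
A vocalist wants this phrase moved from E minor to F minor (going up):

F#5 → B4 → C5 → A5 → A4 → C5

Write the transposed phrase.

G5 C5 Db5 Bb5 Bb4 Db5

E minor to F minor up is a minor second, so every note moves up by that interval.
F#5 -> G5
B4 -> C5
C5 -> Db5
A5 -> Bb5
A4 -> Bb4
C5 -> Db5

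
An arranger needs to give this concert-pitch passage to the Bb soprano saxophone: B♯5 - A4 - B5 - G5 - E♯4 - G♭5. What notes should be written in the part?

C##6 B4 C#6 A5 F##4 Ab5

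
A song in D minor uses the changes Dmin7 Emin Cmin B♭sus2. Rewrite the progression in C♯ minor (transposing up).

C#min7 D#min Bmin Asus2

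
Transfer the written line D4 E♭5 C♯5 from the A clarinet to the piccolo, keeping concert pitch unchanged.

First find concert pitch: the A clarinet sounds a minor third below written, so D4 E♭5 C♯5 sounds B3 C5 A#4.
Then write for piccolo: it sounds a perfect octave above written, so the part must be a perfect octave below concert.
B3 → B2
C5 → C4
A#4 → A#3

B2 C4 A#3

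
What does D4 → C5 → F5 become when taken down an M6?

D4 to F3
C5 to Eb4
F5 to Ab4

F3 Eb4 Ab4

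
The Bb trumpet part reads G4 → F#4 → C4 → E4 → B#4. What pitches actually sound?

The Bb trumpet sounds a major second below written, so transpose each written note down a major second.
G4 becomes F4
F#4 becomes E4
C4 becomes Bb3
E4 becomes D4
B#4 becomes A#4

F4 E4 Bb3 D4 A#4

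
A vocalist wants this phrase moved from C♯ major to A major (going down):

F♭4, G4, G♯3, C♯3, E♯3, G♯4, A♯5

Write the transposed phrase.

Dbb4 Eb4 E3 A2 C#3 E4 F#5

From C♯ down to A is a major third; apply that to each pitch.
Fb4 gives Dbb4
G4 gives Eb4
G#3 gives E3
C#3 gives A2
E#3 gives C#3
G#4 gives E4
A#5 gives F#5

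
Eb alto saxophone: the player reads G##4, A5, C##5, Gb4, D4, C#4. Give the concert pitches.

B#3 C5 E#4 Bbb3 F3 E3

The Eb alto saxophone sounds a major sixth below written, so transpose each written note down a major sixth.
G##4 to B#3
A5 to C5
C##5 to E#4
Gb4 to Bbb3
D4 to F3
C#4 to E3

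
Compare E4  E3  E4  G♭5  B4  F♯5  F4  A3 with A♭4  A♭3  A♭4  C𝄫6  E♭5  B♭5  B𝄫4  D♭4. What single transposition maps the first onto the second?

up a diminished fourth

Take the first pair: E4 → Ab4. E to A spans 4 letter names, so the interval is some kind of fourth.
E4 to Ab4 is 4 semitones, which makes it a diminished fourth; the second version is higher, so the direction is up.
Checking another pair — A3 → Db4 — gives the same interval.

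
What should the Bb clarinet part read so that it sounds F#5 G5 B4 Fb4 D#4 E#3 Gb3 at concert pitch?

G#5 A5 C#5 Gb4 E#4 F##3 Ab3

The Bb clarinet sounds a major second below written, so the written part must be a major second above concert — transpose each note up.
F#5 becomes G#5
G5 becomes A5
B4 becomes C#5
Fb4 becomes Gb4
D#4 becomes E#4
E#3 becomes F##3
Gb3 becomes Ab3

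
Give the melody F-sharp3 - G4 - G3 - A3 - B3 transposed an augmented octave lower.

F2 Gb3 Gb2 Ab2 Bb2

F#3 down an augmented octave is F2.
G4 down an augmented octave is Gb3.
G3 down an augmented octave is Gb2.
A3 down an augmented octave is Ab2.
B3 down an augmented octave is Bb2.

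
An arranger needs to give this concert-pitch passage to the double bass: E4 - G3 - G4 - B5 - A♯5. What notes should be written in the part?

E5 G4 G5 B6 A#6

The double bass sounds a perfect octave below written, so the written part must be a perfect octave above concert — transpose each note up.
E4 to E5
G3 to G4
G4 to G5
B5 to B6
A#5 to A#6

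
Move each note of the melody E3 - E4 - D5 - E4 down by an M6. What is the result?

E3 → G2
E4 → G3
D5 → F4
E4 → G3

G2 G3 F4 G3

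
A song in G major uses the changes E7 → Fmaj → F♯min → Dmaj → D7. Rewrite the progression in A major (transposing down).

G major down to A major is a minor seventh; each chord root moves by that interval while the quality stays the same.
E7: root E down a minor seventh → F#, giving F#7.
Fmaj: root F down a minor seventh → G, giving Gmaj.
F♯min: root F♯ down a minor seventh → G#, giving G#min.
Dmaj: root D down a minor seventh → E, giving Emaj.
D7: root D down a minor seventh → E, giving E7.

F#7 Gmaj G#min Emaj E7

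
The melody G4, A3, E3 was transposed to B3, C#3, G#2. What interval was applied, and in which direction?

down a minor sixth

Take the first pair: G4 → B3. G to B spans 6 letter names, so the interval is some kind of sixth.
B3 to G4 is 8 semitones, which makes it a minor sixth; the second version is lower, so the direction is down.
Checking another pair — E3 → G#2 — gives the same interval.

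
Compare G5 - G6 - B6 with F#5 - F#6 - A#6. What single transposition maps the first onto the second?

down a minor second

From G5 to F#5 is 2 letter names — a second of some quality.
F#5 to G5 is 1 semitone, which makes it a minor second; the second version is lower, so the direction is down.
Checking another pair — B6 → A#6 — gives the same interval.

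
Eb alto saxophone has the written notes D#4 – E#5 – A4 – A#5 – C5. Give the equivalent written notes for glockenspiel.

First find concert pitch: the Eb alto saxophone sounds a major sixth below written, so D#4 E#5 A4 A#5 C5 sounds F#3 G#4 C4 C#5 Eb4.
Then write for glockenspiel: it sounds a perfect fifteenth above written, so the part must be a perfect fifteenth below concert.
F#3 → F#1
G#4 → G#2
C4 → C2
C#5 → C#3
Eb4 → Eb2

F#1 G#2 C2 C#3 Eb2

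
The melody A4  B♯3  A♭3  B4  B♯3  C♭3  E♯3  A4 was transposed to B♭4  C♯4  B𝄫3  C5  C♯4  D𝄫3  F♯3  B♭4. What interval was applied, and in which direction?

From A4 to Bb4 is 2 letter names — a second of some quality.
A4 to Bb4 is 1 semitone, which makes it a minor second; the second version is higher, so the direction is up.
Checking another pair — A4 → Bb4 — gives the same interval.

up a minor second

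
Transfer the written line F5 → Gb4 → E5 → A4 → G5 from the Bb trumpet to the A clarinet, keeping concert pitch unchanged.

First find concert pitch: the Bb trumpet sounds a major second below written, so F5 Gb4 E5 A4 G5 sounds Eb5 Fb4 D5 G4 F5.
Then write for A clarinet: it sounds a minor third below written, so the part must be a minor third above concert.
Eb5 → Gb5
Fb4 → Abb4
D5 → F5
G4 → Bb4
F5 → Ab5

Gb5 Abb4 F5 Bb4 Ab5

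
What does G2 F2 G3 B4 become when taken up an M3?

B2 A2 B3 D#5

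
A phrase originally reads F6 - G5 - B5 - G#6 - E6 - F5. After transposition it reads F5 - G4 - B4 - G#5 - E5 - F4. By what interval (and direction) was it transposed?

down a perfect octave

From F6 to F5 is 8 letter names — an octave of some quality.
F5 to F6 is 12 semitones, which makes it a perfect octave; the second version is lower, so the direction is down.
Checking another pair — F5 → F4 — gives the same interval.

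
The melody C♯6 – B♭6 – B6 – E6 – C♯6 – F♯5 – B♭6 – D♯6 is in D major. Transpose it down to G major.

F#5 Eb6 E6 A5 F#5 B4 Eb6 G#5

D major to G major down is a perfect fifth, so every note moves down by that interval.
C#6 -> F#5
Bb6 -> Eb6
B6 -> E6
E6 -> A5
C#6 -> F#5
F#5 -> B4
Bb6 -> Eb6
D#6 -> G#5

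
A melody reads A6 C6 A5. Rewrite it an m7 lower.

A6 -> B5
C6 -> D5
A5 -> B4

B5 D5 B4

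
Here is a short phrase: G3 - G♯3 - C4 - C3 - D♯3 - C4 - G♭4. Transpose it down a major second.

F3 F#3 Bb3 Bb2 C#3 Bb3 Fb4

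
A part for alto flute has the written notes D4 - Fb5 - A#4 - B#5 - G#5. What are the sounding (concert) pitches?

Written C4 on the alto flute sounds as G3, a perfect fourth lower; apply that shift to every note.
D4 to A3
Fb5 to Cb5
A#4 to E#4
B#5 to F##5
G#5 to D#5

A3 Cb5 E#4 F##5 D#5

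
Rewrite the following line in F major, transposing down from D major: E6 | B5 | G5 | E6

D major to F major down is a major sixth, so every note moves down by that interval.
E6 becomes G5
B5 becomes D5
G5 becomes Bb4
E6 becomes G5

G5 D5 Bb4 G5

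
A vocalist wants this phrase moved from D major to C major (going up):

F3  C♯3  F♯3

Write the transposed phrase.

Eb4 B3 E4

From D up to C is a minor seventh; apply that to each pitch.
F3 → Eb4
C#3 → B3
F#3 → E4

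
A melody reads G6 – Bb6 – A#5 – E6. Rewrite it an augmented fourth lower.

G6 -> Db6
Bb6 -> Fb6
A#5 -> E5
E6 -> Bb5

Db6 Fb6 E5 Bb5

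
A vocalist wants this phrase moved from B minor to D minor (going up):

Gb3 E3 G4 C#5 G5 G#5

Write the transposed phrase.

Bbb3 G3 Bb4 E5 Bb5 B5

From B up to D is a minor third; apply that to each pitch.
Gb3 to Bbb3
E3 to G3
G4 to Bb4
C#5 to E5
G5 to Bb5
G#5 to B5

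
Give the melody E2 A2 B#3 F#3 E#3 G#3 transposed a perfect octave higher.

E2 to E3
A2 to A3
B#3 to B#4
F#3 to F#4
E#3 to E#4
G#3 to G#4

E3 A3 B#4 F#4 E#4 G#4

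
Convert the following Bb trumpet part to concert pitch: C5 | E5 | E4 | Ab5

Bb4 D5 D4 Gb5

Written C4 on the Bb trumpet sounds as Bb3, a major second lower; apply that shift to every note.
C5 → Bb4
E5 → D5
E4 → D4
Ab5 → Gb5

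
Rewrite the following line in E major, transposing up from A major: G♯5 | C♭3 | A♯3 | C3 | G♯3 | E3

From A up to E is a perfect fifth; apply that to each pitch.
G#5 → D#6
Cb3 → Gb3
A#3 → E#4
C3 → G3
G#3 → D#4
E3 → B3

D#6 Gb3 E#4 G3 D#4 B3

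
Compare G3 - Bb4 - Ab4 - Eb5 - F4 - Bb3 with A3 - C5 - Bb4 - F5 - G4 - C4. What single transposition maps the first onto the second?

Take the first pair: G3 → A3. G to A spans 2 letter names, so the interval is some kind of second.
G3 to A3 is 2 semitones, which makes it a major second; the second version is higher, so the direction is up.
Checking another pair — Bb3 → C4 — gives the same interval.

up a major second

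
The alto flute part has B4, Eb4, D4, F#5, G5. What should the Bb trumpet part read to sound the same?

G#4 C4 B3 D#5 E5

First find concert pitch: the alto flute sounds a perfect fourth below written, so B4 Eb4 D4 F#5 G5 sounds F#4 Bb3 A3 C#5 D5.
Then write for Bb trumpet: it sounds a major second below written, so the part must be a major second above concert.
F#4 → G#4
Bb3 → C4
A3 → B3
C#5 → D#5
D5 → E5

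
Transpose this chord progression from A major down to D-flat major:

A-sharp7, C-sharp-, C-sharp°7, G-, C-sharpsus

A major down to D-flat major is an augmented fifth; each chord root moves by that interval while the quality stays the same.
A-sharp7: root A-sharp down an augmented fifth → D, giving D7.
C-sharp-: root C-sharp down an augmented fifth → F, giving F-.
C-sharp°7: root C-sharp down an augmented fifth → F, giving F°7.
G-: root G down an augmented fifth → Cb, giving Cb-.
C-sharpsus: root C-sharp down an augmented fifth → F, giving Fsus.

D7 F- F°7 Cb- Fsus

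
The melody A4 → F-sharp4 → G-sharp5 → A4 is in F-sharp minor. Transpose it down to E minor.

G4 E4 F#5 G4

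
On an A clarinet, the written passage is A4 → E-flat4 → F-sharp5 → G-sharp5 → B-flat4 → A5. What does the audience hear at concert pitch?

F#4 C4 D#5 E#5 G4 F#5

Written C4 on the A clarinet sounds as A3, a minor third lower; apply that shift to every note.
A4 to F#4
Eb4 to C4
F#5 to D#5
G#5 to E#5
Bb4 to G4
A5 to F#5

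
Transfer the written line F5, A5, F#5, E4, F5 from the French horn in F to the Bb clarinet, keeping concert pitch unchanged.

First find concert pitch: the French horn in F sounds a perfect fifth below written, so F5 A5 F#5 E4 F5 sounds Bb4 D5 B4 A3 Bb4.
Then write for Bb clarinet: it sounds a major second below written, so the part must be a major second above concert.
Bb4 → C5
D5 → E5
B4 → C#5
A3 → B3
Bb4 → C5

C5 E5 C#5 B3 C5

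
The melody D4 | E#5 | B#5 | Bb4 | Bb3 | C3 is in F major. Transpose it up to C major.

A4 B#5 F##6 F5 F4 G3

F major to C major up is a perfect fifth, so every note moves up by that interval.
D4 → A4
E#5 → B#5
B#5 → F##6
Bb4 → F5
Bb3 → F4
C3 → G3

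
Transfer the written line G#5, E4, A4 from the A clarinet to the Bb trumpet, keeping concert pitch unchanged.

F##5 D#4 G#4

First find concert pitch: the A clarinet sounds a minor third below written, so G#5 E4 A4 sounds E#5 C#4 F#4.
Then write for Bb trumpet: it sounds a major second below written, so the part must be a major second above concert.
E#5 → F##5
C#4 → D#4
F#4 → G#4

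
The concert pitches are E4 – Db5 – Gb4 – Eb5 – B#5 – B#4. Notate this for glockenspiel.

The glockenspiel sounds a perfect fifteenth above written, so the written part must be a perfect fifteenth below concert — transpose each note down.
E4 -> E2
Db5 -> Db3
Gb4 -> Gb2
Eb5 -> Eb3
B#5 -> B#3
B#4 -> B#2

E2 Db3 Gb2 Eb3 B#3 B#2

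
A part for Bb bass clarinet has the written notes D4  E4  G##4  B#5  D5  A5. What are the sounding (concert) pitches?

Written C4 on the Bb bass clarinet sounds as Bb2, a major ninth lower; apply that shift to every note.
D4 to C3
E4 to D3
G##4 to F##3
B#5 to A#4
D5 to C4
A5 to G4

C3 D3 F##3 A#4 C4 G4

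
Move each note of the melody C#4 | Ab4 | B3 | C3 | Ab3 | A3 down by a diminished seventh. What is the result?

C#4 gives D##3
Ab4 gives B3
B3 gives C##3
C3 gives D#2
Ab3 gives B2
A3 gives B#2

D##3 B3 C##3 D#2 B2 B#2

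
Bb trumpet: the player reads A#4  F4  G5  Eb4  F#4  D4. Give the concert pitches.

G#4 Eb4 F5 Db4 E4 C4

The Bb trumpet sounds a major second below written, so transpose each written note down a major second.
A#4 becomes G#4
F4 becomes Eb4
G5 becomes F5
Eb4 becomes Db4
F#4 becomes E4
D4 becomes C4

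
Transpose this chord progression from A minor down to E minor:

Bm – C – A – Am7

A minor down to E minor is a perfect fourth; each chord root moves by that interval while the quality stays the same.
Bm: root B down a perfect fourth → F#, giving F#m.
C: root C down a perfect fourth → G, giving G.
A: root A down a perfect fourth → E, giving E.
Am7: root A down a perfect fourth → E, giving Em7.

F#m G E Em7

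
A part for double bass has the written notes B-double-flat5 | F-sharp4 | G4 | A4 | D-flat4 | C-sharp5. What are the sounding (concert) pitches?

Bbb4 F#3 G3 A3 Db3 C#4

The double bass sounds a perfect octave below written, so transpose each written note down a perfect octave.
Bbb5 -> Bbb4
F#4 -> F#3
G4 -> G3
A4 -> A3
Db4 -> Db3
C#5 -> C#4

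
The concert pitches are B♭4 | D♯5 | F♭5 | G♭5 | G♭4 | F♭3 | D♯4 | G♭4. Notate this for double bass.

The double bass sounds a perfect octave below written, so the written part must be a perfect octave above concert — transpose each note up.
Bb4 gives Bb5
D#5 gives D#6
Fb5 gives Fb6
Gb5 gives Gb6
Gb4 gives Gb5
Fb3 gives Fb4
D#4 gives D#5
Gb4 gives Gb5

Bb5 D#6 Fb6 Gb6 Gb5 Fb4 D#5 Gb5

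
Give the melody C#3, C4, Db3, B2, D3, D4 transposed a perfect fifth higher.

G#3 G4 Ab3 F#3 A3 A4

C#3 up a perfect fifth is G#3.
C4: a fifth up reaches G, and 7 semitones makes it G4.
A perfect fifth up from Db3 gives Ab3.
B2 up a perfect fifth is F#3.
A perfect fifth up from D3 gives A3.
D4 up a perfect fifth is A4.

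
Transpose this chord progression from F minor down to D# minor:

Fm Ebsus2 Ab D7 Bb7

D#m C#sus2 F# B#7 G#7

F minor down to D# minor is a diminished third; each chord root moves by that interval while the quality stays the same.
Fm: root F down a diminished third → D#, giving D#m.
Ebsus2: root Eb down a diminished third → C#, giving C#sus2.
Ab: root Ab down a diminished third → F#, giving F#.
D7: root D down a diminished third → B#, giving B#7.
Bb7: root Bb down a diminished third → G#, giving G#7.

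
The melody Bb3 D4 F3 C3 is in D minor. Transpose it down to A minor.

D minor to A minor down is a perfect fourth, so every note moves down by that interval.
Bb3 to F3
D4 to A3
F3 to C3
C3 to G2

F3 A3 C3 G2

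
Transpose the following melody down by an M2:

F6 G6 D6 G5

F6: a second down reaches E, and 2 semitones makes it Eb6.
A major second down from G6 gives F6.
A major second down from D6 gives C6.
A major second down from G5 gives F5.

Eb6 F6 C6 F5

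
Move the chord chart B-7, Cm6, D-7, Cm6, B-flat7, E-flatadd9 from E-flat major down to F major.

C#-7 Dm6 E-7 Dm6 C7 Fadd9

E-flat major down to F major is a minor seventh; each chord root moves by that interval while the quality stays the same.
B-7: root B down a minor seventh → C#, giving C#-7.
Cm6: root C down a minor seventh → D, giving Dm6.
D-7: root D down a minor seventh → E, giving E-7.
Cm6: root C down a minor seventh → D, giving Dm6.
B-flat7: root B-flat down a minor seventh → C, giving C7.
E-flatadd9: root E-flat down a minor seventh → F, giving Fadd9.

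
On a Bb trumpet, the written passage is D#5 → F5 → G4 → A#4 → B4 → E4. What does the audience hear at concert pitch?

Written C4 on the Bb trumpet sounds as Bb3, a major second lower; apply that shift to every note.
D#5 -> C#5
F5 -> Eb5
G4 -> F4
A#4 -> G#4
B4 -> A4
E4 -> D4

C#5 Eb5 F4 G#4 A4 D4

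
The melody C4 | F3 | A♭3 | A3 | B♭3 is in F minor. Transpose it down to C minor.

F minor to C minor down is a perfect fourth, so every note moves down by that interval.
C4 gives G3
F3 gives C3
Ab3 gives Eb3
A3 gives E3
Bb3 gives F3

G3 C3 Eb3 E3 F3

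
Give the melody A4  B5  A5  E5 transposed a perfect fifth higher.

E5 F#6 E6 B5

A4 to E5
B5 to F#6
A5 to E6
E5 to B5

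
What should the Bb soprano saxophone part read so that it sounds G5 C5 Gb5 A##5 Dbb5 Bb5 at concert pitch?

A5 D5 Ab5 B##5 Ebb5 C6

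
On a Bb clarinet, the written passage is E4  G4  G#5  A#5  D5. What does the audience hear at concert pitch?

D4 F4 F#5 G#5 C5

Written C4 on the Bb clarinet sounds as Bb3, a major second lower; apply that shift to every note.
E4 to D4
G4 to F4
G#5 to F#5
A#5 to G#5
D5 to C5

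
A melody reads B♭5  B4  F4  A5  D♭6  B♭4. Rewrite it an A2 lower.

Abb5 Ab4 Ebb4 Gb5 Cbb6 Abb4

Bb5: a second down reaches A, and 3 semitones makes it Abb5.
B4: a second down reaches A, and 3 semitones makes it Ab4.
F4 down an augmented second is Ebb4.
A5 down an augmented second is Gb5.
Db6 down an augmented second is Cbb6.
An augmented second down from Bb4 gives Abb4.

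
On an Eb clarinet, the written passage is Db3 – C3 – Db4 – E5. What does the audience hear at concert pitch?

Fb3 Eb3 Fb4 G5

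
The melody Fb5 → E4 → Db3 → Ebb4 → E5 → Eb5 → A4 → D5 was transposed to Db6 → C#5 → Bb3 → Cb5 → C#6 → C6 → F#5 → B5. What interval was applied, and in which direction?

up a major sixth

From Fb5 to Db6 is 6 letter names — a sixth of some quality.
Fb5 to Db6 is 9 semitones, which makes it a major sixth; the second version is higher, so the direction is up.
Checking another pair — D5 → B5 — gives the same interval.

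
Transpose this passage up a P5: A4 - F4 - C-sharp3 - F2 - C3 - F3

E5 C5 G#3 C3 G3 C4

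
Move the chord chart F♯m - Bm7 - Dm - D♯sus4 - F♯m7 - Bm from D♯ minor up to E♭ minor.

Gbm Cbm7 Ebbm Ebsus4 Gbm7 Cbm

D♯ minor up to E♭ minor is a diminished second; each chord root moves by that interval while the quality stays the same.
F♯m: root F♯ up a diminished second → Gb, giving Gbm.
Bm7: root B up a diminished second → Cb, giving Cbm7.
Dm: root D up a diminished second → Ebb, giving Ebbm.
D♯sus4: root D♯ up a diminished second → Eb, giving Ebsus4.
F♯m7: root F♯ up a diminished second → Gb, giving Gbm7.
Bm: root B up a diminished second → Cb, giving Cbm.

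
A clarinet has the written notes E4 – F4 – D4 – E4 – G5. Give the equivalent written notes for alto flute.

First find concert pitch: the A clarinet sounds a minor third below written, so E4 F4 D4 E4 G5 sounds C#4 D4 B3 C#4 E5.
Then write for alto flute: it sounds a perfect fourth below written, so the part must be a perfect fourth above concert.
C#4 → F#4
D4 → G4
B3 → E4
C#4 → F#4
E5 → A5

F#4 G4 E4 F#4 A5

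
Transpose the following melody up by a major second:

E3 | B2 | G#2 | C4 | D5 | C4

A major second up from E3 gives F#3.
A major second up from B2 gives C#3.
G#2: a second up reaches A, and 2 semitones makes it A#2.
C4 up a major second is D4.
D5 up a major second is E5.
C4: a second up reaches D, and 2 semitones makes it D4.

F#3 C#3 A#2 D4 E5 D4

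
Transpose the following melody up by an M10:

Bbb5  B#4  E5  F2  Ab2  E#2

A major tenth up from Bbb5 gives Db7.
B#4 up a major tenth is D##6.
A major tenth up from E5 gives G#6.
F2 up a major tenth is A3.
Ab2 up a major tenth is C4.
A major tenth up from E#2 gives G##3.

Db7 D##6 G#6 A3 C4 G##3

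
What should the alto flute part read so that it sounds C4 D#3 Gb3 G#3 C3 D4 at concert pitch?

Written C4 sounds as G3 on the alto flute, so concert pitches are written a perfect fourth up.
C4 to F4
D#3 to G#3
Gb3 to Cb4
G#3 to C#4
C3 to F3
D4 to G4

F4 G#3 Cb4 C#4 F3 G4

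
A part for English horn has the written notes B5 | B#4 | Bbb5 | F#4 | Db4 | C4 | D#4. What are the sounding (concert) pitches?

E5 E#4 Ebb5 B3 Gb3 F3 G#3

The English horn sounds a perfect fifth below written, so transpose each written note down a perfect fifth.
B5 gives E5
B#4 gives E#4
Bbb5 gives Ebb5
F#4 gives B3
Db4 gives Gb3
C4 gives F3
D#4 gives G#3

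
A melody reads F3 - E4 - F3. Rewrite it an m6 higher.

F3 up a minor sixth is Db4.
E4 up a minor sixth is C5.
A minor sixth up from F3 gives Db4.

Db4 C5 Db4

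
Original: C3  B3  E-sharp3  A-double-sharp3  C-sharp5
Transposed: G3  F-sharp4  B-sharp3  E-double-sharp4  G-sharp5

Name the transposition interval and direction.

up a perfect fifth

From C3 to G3 is 5 letter names — a fifth of some quality.
C3 to G3 is 7 semitones, which makes it a perfect fifth; the second version is higher, so the direction is up.
Checking another pair — C#5 → G#5 — gives the same interval.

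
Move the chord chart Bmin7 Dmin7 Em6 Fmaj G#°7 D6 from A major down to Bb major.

Cmin7 Ebmin7 Fm6 Gbmaj A°7 Eb6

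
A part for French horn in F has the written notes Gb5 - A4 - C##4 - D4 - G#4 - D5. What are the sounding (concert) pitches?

Cb5 D4 F##3 G3 C#4 G4

Written C4 on the French horn in F sounds as F3, a perfect fifth lower; apply that shift to every note.
Gb5 -> Cb5
A4 -> D4
C##4 -> F##3
D4 -> G3
G#4 -> C#4
D5 -> G4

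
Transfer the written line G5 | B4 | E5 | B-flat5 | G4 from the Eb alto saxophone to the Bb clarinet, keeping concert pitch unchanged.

C5 E4 A4 Eb5 C4

First find concert pitch: the Eb alto saxophone sounds a major sixth below written, so G5 B4 E5 B-flat5 G4 sounds Bb4 D4 G4 Db5 Bb3.
Then write for Bb clarinet: it sounds a major second below written, so the part must be a major second above concert.
Bb4 → C5
D4 → E4
G4 → A4
Db5 → Eb5
Bb3 → C4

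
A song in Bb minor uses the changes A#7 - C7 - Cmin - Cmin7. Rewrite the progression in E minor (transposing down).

D##7 F#7 F#min F#min7

Bb minor down to E minor is a diminished fifth; each chord root moves by that interval while the quality stays the same.
A#7: root A# down a diminished fifth → D##, giving D##7.
C7: root C down a diminished fifth → F#, giving F#7.
Cmin: root C down a diminished fifth → F#, giving F#min.
Cmin7: root C down a diminished fifth → F#, giving F#min7.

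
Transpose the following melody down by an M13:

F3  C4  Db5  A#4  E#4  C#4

F3 -> Ab1
C4 -> Eb2
Db5 -> Fb3
A#4 -> C#3
E#4 -> G#2
C#4 -> E2

Ab1 Eb2 Fb3 C#3 G#2 E2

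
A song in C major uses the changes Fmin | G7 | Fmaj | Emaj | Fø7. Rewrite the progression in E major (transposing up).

Amin B7 Amaj G#maj Aø7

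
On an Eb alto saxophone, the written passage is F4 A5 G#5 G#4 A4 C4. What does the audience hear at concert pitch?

Ab3 C5 B4 B3 C4 Eb3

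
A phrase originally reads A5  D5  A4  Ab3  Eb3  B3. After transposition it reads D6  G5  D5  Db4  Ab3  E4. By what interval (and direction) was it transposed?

Take the first pair: A5 → D6. A to D spans 4 letter names, so the interval is some kind of fourth.
A5 to D6 is 5 semitones, which makes it a perfect fourth; the second version is higher, so the direction is up.
Checking another pair — B3 → E4 — gives the same interval.

up a perfect fourth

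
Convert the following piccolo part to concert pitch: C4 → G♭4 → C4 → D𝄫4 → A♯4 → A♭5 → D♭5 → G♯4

C5 Gb5 C5 Dbb5 A#5 Ab6 Db6 G#5

Written C4 on the piccolo sounds as C5, a perfect octave higher; apply that shift to every note.
C4 to C5
Gb4 to Gb5
C4 to C5
Dbb4 to Dbb5
A#4 to A#5
Ab5 to Ab6
Db5 to Db6
G#4 to G#5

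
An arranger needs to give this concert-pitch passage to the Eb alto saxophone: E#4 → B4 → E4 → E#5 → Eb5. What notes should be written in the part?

C##5 G#5 C#5 C##6 C6

The Eb alto saxophone sounds a major sixth below written, so the written part must be a major sixth above concert — transpose each note up.
E#4 -> C##5
B4 -> G#5
E4 -> C#5
E#5 -> C##6
Eb5 -> C6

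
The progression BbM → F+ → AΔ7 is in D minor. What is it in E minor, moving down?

CM G+ BΔ7

D minor down to E minor is a minor seventh; each chord root moves by that interval while the quality stays the same.
BbM: root Bb down a minor seventh → C, giving CM.
F+: root F down a minor seventh → G, giving G+.
AΔ7: root A down a minor seventh → B, giving BΔ7.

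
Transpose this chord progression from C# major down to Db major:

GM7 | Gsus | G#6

AbbM7 Abbsus Ab6

C# major down to Db major is an augmented seventh; each chord root moves by that interval while the quality stays the same.
GM7: root G down an augmented seventh → Abb, giving AbbM7.
Gsus: root G down an augmented seventh → Abb, giving Abbsus.
G#6: root G# down an augmented seventh → Ab, giving Ab6.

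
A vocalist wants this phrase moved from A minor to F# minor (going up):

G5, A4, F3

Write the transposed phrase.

E6 F#5 D4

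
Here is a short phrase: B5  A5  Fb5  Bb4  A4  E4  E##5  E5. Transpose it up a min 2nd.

B5 gives C6
A5 gives Bb5
Fb5 gives Gbb5
Bb4 gives Cb5
A4 gives Bb4
E4 gives F4
E##5 gives F##5
E5 gives F5

C6 Bb5 Gbb5 Cb5 Bb4 F4 F##5 F5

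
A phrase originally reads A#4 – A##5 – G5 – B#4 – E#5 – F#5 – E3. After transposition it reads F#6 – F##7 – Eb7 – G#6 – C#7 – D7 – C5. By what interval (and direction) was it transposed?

Take the first pair: A#4 → F#6. A to F spans 13 letter names, so the interval is some kind of thirteenth.
A#4 to F#6 is 20 semitones, which makes it a minor thirteenth; the second version is higher, so the direction is up.
Checking another pair — E3 → C5 — gives the same interval.

up a minor thirteenth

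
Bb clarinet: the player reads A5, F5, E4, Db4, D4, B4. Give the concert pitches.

The Bb clarinet sounds a major second below written, so transpose each written note down a major second.
A5 gives G5
F5 gives Eb5
E4 gives D4
Db4 gives Cb4
D4 gives C4
B4 gives A4

G5 Eb5 D4 Cb4 C4 A4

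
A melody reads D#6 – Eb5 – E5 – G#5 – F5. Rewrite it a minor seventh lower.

D#6 → E#5
Eb5 → F4
E5 → F#4
G#5 → A#4
F5 → G4

E#5 F4 F#4 A#4 G4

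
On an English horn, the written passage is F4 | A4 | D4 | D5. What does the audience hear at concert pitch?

The English horn sounds a perfect fifth below written, so transpose each written note down a perfect fifth.
F4 becomes Bb3
A4 becomes D4
D4 becomes G3
D5 becomes G4

Bb3 D4 G3 G4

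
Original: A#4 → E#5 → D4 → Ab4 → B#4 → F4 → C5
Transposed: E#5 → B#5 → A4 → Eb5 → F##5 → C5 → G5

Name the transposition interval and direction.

From A#4 to E#5 is 5 letter names — a fifth of some quality.
A#4 to E#5 is 7 semitones, which makes it a perfect fifth; the second version is higher, so the direction is up.
Checking another pair — C5 → G5 — gives the same interval.

up a perfect fifth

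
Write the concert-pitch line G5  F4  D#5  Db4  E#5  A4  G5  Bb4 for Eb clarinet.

The Eb clarinet sounds a minor third above written, so the written part must be a minor third below concert — transpose each note down.
G5 -> E5
F4 -> D4
D#5 -> B#4
Db4 -> Bb3
E#5 -> C##5
A4 -> F#4
G5 -> E5
Bb4 -> G4

E5 D4 B#4 Bb3 C##5 F#4 E5 G4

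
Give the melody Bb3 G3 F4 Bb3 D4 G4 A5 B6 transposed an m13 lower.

D2 B1 A2 D2 F#2 B2 C#4 D#5

Bb3 down a minor thirteenth is D2.
G3 down a minor thirteenth is B1.
F4 down a minor thirteenth is A2.
A minor thirteenth down from Bb3 gives D2.
D4: a thirteenth down reaches F, and 20 semitones makes it F#2.
G4 down a minor thirteenth is B2.
A5 down a minor thirteenth is C#4.
A minor thirteenth down from B6 gives D#5.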